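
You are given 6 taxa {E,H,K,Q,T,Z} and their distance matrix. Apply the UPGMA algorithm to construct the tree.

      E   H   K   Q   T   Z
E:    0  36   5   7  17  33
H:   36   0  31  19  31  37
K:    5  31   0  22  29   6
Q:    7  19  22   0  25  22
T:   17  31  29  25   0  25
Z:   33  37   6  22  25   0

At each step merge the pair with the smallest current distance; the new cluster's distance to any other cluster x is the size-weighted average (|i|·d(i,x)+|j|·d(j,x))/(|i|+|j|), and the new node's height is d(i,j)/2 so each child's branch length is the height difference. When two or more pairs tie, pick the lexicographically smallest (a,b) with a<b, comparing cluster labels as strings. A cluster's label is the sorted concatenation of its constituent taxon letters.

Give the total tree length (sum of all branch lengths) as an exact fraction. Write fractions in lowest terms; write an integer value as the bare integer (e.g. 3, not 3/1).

3763/60

step 1: merge (E,K) at d=5; branch lengths E→5/2, K→5/2; new cluster EK
  updated: d(EK,H)=67/2, d(EK,Q)=29/2, d(EK,T)=23, d(EK,Z)=39/2
step 2: merge (EK,Q) at d=29/2; branch lengths EK→19/4, Q→29/4; new cluster EKQ
  updated: d(EKQ,H)=86/3, d(EKQ,T)=71/3, d(EKQ,Z)=61/3
step 3: merge (EKQ,Z) at d=61/3; branch lengths EKQ→35/12, Z→61/6; new cluster EKQZ
  updated: d(EKQZ,H)=123/4, d(EKQZ,T)=24
step 4: merge (EKQZ,T) at d=24; branch lengths EKQZ→11/6, T→12; new cluster EKQTZ
  updated: d(EKQTZ,H)=154/5
step 5: merge (EKQTZ,H) at d=154/5; branch lengths EKQTZ→17/5, H→77/5; new cluster EHKQTZ
final tree: (((((E:5/2,K:5/2):19/4,Q:29/4):35/12,Z:61/6):11/6,T:12):17/5,H:77/5)
total length: 3763/60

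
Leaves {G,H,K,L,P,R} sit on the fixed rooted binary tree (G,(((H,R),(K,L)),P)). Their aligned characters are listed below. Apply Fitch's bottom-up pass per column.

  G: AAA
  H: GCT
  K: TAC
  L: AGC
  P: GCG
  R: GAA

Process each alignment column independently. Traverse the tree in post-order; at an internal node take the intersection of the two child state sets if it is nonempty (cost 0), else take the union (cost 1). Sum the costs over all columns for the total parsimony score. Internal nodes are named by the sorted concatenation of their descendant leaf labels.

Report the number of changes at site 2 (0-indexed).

3

[col 0] HR: children H:{G}, R:{G} ∩→ {G}; cost 0
[col 0] KL: children K:{T}, L:{A} ∪→ {A,T}; cost 1
[col 0] HKLR: children HR:{G}, KL:{A,T} ∪→ {A,G,T}; cost 1
[col 0] HKLPR: children HKLR:{A,G,T}, P:{G} ∩→ {G}; cost 0
[col 0] GHKLPR: children G:{A}, HKLPR:{G} ∪→ {A,G}; cost 1
[col 1] HR: children H:{C}, R:{A} ∪→ {A,C}; cost 1
[col 1] KL: children K:{A}, L:{G} ∪→ {A,G}; cost 1
[col 1] HKLR: children HR:{A,C}, KL:{A,G} ∩→ {A}; cost 0
[col 1] HKLPR: children HKLR:{A}, P:{C} ∪→ {A,C}; cost 1
[col 1] GHKLPR: children G:{A}, HKLPR:{A,C} ∩→ {A}; cost 0
[col 2] HR: children H:{T}, R:{A} ∪→ {A,T}; cost 1
[col 2] KL: children K:{C}, L:{C} ∩→ {C}; cost 0
[col 2] HKLR: children HR:{A,T}, KL:{C} ∪→ {A,C,T}; cost 1
[col 2] HKLPR: children HKLR:{A,C,T}, P:{G} ∪→ {A,C,G,T}; cost 1
[col 2] GHKLPR: children G:{A}, HKLPR:{A,C,G,T} ∩→ {A}; cost 0
per-site changes: [3, 3, 3]; total = 9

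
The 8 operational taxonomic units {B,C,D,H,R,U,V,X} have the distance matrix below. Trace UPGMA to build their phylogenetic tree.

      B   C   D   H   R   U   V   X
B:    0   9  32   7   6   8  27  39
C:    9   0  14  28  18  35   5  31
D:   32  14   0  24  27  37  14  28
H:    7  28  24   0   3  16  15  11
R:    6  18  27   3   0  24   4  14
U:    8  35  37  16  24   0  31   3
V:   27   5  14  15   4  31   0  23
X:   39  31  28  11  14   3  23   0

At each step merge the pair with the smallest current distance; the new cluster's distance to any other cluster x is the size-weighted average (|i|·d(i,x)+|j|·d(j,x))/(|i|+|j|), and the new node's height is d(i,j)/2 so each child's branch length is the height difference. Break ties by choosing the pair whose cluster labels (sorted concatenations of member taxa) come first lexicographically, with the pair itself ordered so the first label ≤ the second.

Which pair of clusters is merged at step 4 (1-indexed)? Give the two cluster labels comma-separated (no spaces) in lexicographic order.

B,HR

step 1: merge (H,R) at d=3; branch lengths H→3/2, R→3/2; new cluster HR
  updated: d(B,HR)=13/2, d(C,HR)=23, d(D,HR)=51/2, d(HR,U)=20, d(HR,V)=19/2, d(HR,X)=25/2
step 2: merge (U,X) at d=3; branch lengths U→3/2, X→3/2; new cluster UX
  updated: d(B,UX)=47/2, d(C,UX)=33, d(D,UX)=65/2, d(HR,UX)=65/4, d(UX,V)=27
step 3: merge (C,V) at d=5; branch lengths C→5/2, V→5/2; new cluster CV
  updated: d(B,CV)=18, d(CV,D)=14, d(CV,HR)=65/4, d(CV,UX)=30
step 4: merge (B,HR) at d=13/2; branch lengths B→13/4, HR→7/4; new cluster BHR
  updated: d(BHR,CV)=101/6, d(BHR,D)=83/3, d(BHR,UX)=56/3
step 5: merge (CV,D) at d=14; branch lengths CV→9/2, D→7; new cluster CDV
  updated: d(BHR,CDV)=184/9, d(CDV,UX)=185/6
step 6: merge (BHR,UX) at d=56/3; branch lengths BHR→73/12, UX→47/6; new cluster BHRUX
  updated: d(BHRUX,CDV)=123/5
step 7: merge (BHRUX,CDV) at d=123/5; branch lengths BHRUX→89/30, CDV→53/10; new cluster BCDHRUVX
final tree: (((B:13/4,(H:3/2,R:3/2):7/4):73/12,(U:3/2,X:3/2):47/6):89/30,((C:5/2,V:5/2):9/2,D:7):53/10)
total length: 2981/60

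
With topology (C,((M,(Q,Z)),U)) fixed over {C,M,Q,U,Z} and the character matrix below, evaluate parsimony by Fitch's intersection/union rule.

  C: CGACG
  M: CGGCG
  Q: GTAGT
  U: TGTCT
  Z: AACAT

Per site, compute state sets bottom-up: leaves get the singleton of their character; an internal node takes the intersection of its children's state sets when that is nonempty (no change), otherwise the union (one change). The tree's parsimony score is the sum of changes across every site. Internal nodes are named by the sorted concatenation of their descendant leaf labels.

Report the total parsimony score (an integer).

QZ@0: {G} ∪ {A} = {A,G} (union, +1)
MQZ@0: {C} ∪ {A,G} = {A,C,G} (union, +1)
MQUZ@0: {A,C,G} ∪ {T} = {A,C,G,T} (union, +1)
CMQUZ@0: {C} ∩ {A,C,G,T} = {C} (intersection, +0)
QZ@1: {T} ∪ {A} = {A,T} (union, +1)
MQZ@1: {G} ∪ {A,T} = {A,G,T} (union, +1)
MQUZ@1: {A,G,T} ∩ {G} = {G} (intersection, +0)
CMQUZ@1: {G} ∩ {G} = {G} (intersection, +0)
QZ@2: {A} ∪ {C} = {A,C} (union, +1)
MQZ@2: {G} ∪ {A,C} = {A,C,G} (union, +1)
MQUZ@2: {A,C,G} ∪ {T} = {A,C,G,T} (union, +1)
CMQUZ@2: {A} ∩ {A,C,G,T} = {A} (intersection, +0)
QZ@3: {G} ∪ {A} = {A,G} (union, +1)
MQZ@3: {C} ∪ {A,G} = {A,C,G} (union, +1)
MQUZ@3: {A,C,G} ∩ {C} = {C} (intersection, +0)
CMQUZ@3: {C} ∩ {C} = {C} (intersection, +0)
QZ@4: {T} ∩ {T} = {T} (intersection, +0)
MQZ@4: {G} ∪ {T} = {G,T} (union, +1)
MQUZ@4: {G,T} ∩ {T} = {T} (intersection, +0)
CMQUZ@4: {G} ∪ {T} = {G,T} (union, +1)
per-site changes: [3, 2, 3, 2, 2]; total = 12

12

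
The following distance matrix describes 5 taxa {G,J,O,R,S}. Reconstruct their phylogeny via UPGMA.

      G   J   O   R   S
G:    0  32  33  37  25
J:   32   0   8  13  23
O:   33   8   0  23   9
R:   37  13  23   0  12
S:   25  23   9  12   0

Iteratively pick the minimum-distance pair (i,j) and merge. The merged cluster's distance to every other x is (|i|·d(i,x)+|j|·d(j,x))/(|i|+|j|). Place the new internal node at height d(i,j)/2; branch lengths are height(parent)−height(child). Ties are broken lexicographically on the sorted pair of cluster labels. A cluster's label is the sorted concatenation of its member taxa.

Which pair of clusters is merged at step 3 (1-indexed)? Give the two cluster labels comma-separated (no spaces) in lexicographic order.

1. join J+O (d=8) ⇒ JO; edges |J|=4, |O|=4
  updated: d(G,JO)=65/2, d(JO,R)=18, d(JO,S)=16
2. join R+S (d=12) ⇒ RS; edges |R|=6, |S|=6
  updated: d(G,RS)=31, d(JO,RS)=17
3. join JO+RS (d=17) ⇒ JORS; edges |JO|=9/2, |RS|=5/2
  updated: d(G,JORS)=127/4
4. join G+JORS (d=127/4) ⇒ GJORS; edges |G|=127/8, |JORS|=59/8
final tree: (G:127/8,((J:4,O:4):9/2,(R:6,S:6):5/2):59/8)
total length: 201/4

JO,RS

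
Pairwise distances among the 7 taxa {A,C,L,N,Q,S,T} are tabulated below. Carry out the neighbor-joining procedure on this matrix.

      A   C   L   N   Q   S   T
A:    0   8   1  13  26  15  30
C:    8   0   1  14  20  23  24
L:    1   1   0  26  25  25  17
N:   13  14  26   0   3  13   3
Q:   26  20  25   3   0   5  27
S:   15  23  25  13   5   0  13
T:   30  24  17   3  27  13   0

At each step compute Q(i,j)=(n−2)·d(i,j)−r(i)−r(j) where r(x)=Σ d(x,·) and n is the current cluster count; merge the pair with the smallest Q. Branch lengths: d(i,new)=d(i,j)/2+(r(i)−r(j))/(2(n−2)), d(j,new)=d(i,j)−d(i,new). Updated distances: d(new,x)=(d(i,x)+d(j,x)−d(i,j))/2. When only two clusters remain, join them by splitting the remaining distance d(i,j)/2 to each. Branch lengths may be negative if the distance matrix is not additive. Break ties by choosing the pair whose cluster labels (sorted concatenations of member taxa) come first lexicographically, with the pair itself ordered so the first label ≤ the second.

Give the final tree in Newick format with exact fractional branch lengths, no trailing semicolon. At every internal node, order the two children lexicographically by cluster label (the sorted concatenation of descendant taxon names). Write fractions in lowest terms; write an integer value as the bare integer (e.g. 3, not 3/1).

1. join A+L (d=1, Q=-183) ⇒ AL; edges |A|=3/10, |L|=7/10
  updated: d(AL,C)=4, d(AL,N)=19, d(AL,Q)=25, d(AL,S)=39/2, d(AL,T)=23
2. join AL+C (d=4, Q=-319/2) ⇒ ACL; edges |AL|=43/16, |C|=21/16
  updated: d(ACL,N)=29/2, d(ACL,Q)=41/2, d(ACL,S)=77/4, d(ACL,T)=43/2
3. join Q+S (d=5, Q=-363/4) ⇒ QS; edges |Q|=27/8, |S|=13/8
  updated: d(ACL,QS)=139/8, d(N,QS)=11/2, d(QS,T)=35/2
4. join ACL+QS (d=139/8, Q=-59) ⇒ ACLQS; edges |ACL|=191/16, |QS|=87/16
  updated: d(ACLQS,N)=21/16, d(ACLQS,T)=173/16
5. join ACLQS+N (d=21/16, Q=-121/8) ⇒ ACLNQS; edges |ACLQS|=73/16, |N|=-13/4
  updated: d(ACLNQS,T)=25/4
6. join ACLNQS+T (d=25/4) ⇒ ACLNQST; edges |ACLNQS|=25/8, |T|=25/8
final tree: (((((A:3/10,L:7/10):43/16,C:21/16):191/16,(Q:27/8,S:13/8):87/16):73/16,N:-13/4):25/8,T:25/8)
total length: 559/16

(((((A:3/10,L:7/10):43/16,C:21/16):191/16,(Q:27/8,S:13/8):87/16):73/16,N:-13/4):25/8,T:25/8)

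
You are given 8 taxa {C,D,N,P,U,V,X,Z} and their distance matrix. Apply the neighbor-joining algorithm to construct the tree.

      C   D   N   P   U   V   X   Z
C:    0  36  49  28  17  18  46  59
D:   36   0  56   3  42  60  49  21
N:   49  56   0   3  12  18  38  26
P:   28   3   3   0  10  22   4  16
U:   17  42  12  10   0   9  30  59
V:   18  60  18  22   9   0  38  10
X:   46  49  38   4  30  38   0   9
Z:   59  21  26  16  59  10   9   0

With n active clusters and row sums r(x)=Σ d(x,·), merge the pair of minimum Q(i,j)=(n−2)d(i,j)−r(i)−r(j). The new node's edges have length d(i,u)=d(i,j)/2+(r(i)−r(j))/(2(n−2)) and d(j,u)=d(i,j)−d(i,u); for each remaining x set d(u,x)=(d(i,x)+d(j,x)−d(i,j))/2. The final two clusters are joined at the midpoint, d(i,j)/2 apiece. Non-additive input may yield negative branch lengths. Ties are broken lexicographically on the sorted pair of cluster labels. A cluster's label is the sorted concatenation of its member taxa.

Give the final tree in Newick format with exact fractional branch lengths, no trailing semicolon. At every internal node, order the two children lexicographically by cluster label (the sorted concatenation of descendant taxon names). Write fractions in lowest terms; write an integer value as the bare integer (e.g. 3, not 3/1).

step 1: merge (X,Z) at d=9, Q=-360; branch lengths X→17/3, Z→10/3; new cluster XZ
  updated: d(C,XZ)=48, d(D,XZ)=61/2, d(N,XZ)=55/2, d(P,XZ)=11/2, d(U,XZ)=40, d(V,XZ)=39/2
step 2: merge (D,P) at d=3, Q=-284; branch lengths D→171/10, P→-141/10; new cluster DP
  updated: d(C,DP)=61/2, d(DP,N)=28, d(DP,U)=49/2, d(DP,V)=79/2, d(DP,XZ)=33/2
step 3: merge (DP,XZ) at d=33/2, Q=-449/2; branch lengths DP→107/16, XZ→157/16; new cluster DPXZ
  updated: d(C,DPXZ)=31, d(DPXZ,N)=39/2, d(DPXZ,U)=24, d(DPXZ,V)=85/4
step 4: merge (DPXZ,N) at d=39/2, Q=-543/4; branch lengths DPXZ→223/24, N→245/24; new cluster DNPXZ
  updated: d(C,DNPXZ)=121/4, d(DNPXZ,U)=33/4, d(DNPXZ,V)=79/8
step 5: merge (C,V) at d=18, Q=-529/8; branch lengths C→515/32, V→61/32; new cluster CV
  updated: d(CV,DNPXZ)=177/16, d(CV,U)=4
step 6: merge (CV,DNPXZ) at d=177/16, Q=-373/16; branch lengths CV→109/32, DNPXZ→245/32; new cluster CDNPVXZ
  updated: d(CDNPVXZ,U)=19/32
step 7: merge (CDNPVXZ,U) at d=19/32; branch lengths CDNPVXZ→19/64, U→19/64; new cluster CDNPUVXZ
final tree: (((C:515/32,V:61/32):109/32,(((D:171/10,P:-141/10):107/16,(X:17/3,Z:10/3):157/16):223/24,N:245/24):245/32):19/64,U:19/64)
total length: 2485/32

(((C:515/32,V:61/32):109/32,(((D:171/10,P:-141/10):107/16,(X:17/3,Z:10/3):157/16):223/24,N:245/24):245/32):19/64,U:19/64)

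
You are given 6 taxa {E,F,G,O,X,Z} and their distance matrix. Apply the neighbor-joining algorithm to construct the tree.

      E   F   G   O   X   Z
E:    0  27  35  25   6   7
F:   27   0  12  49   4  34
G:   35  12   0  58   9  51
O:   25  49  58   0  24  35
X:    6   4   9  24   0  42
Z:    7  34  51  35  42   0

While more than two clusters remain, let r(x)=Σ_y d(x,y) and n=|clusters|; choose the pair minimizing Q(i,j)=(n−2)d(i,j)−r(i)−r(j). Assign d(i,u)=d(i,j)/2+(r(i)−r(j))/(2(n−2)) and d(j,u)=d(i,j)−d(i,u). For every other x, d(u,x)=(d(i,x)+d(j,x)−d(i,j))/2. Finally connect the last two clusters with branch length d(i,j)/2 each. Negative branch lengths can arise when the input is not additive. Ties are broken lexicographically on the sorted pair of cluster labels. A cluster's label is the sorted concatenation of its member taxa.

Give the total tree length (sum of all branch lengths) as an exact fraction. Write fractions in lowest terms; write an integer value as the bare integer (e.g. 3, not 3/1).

997/16

1. join F+G (d=12, Q=-243) ⇒ FG; edges |F|=9/8, |G|=87/8
  updated: d(E,FG)=25, d(FG,O)=95/2, d(FG,X)=1/2, d(FG,Z)=73/2
2. join FG+X (d=1/2, Q=-361/2) ⇒ FGX; edges |FG|=77/12, |X|=-71/12
  updated: d(E,FGX)=61/4, d(FGX,O)=71/2, d(FGX,Z)=39
3. join E+Z (d=7, Q=-457/4) ⇒ EZ; edges |E|=-79/16, |Z|=191/16
  updated: d(EZ,FGX)=189/8, d(EZ,O)=53/2
4. join EZ+FGX (d=189/8, Q=-685/8) ⇒ EFGXZ; edges |EZ|=117/16, |FGX|=261/16
  updated: d(EFGXZ,O)=307/16
5. join EFGXZ+O (d=307/16) ⇒ EFGOXZ; edges |EFGXZ|=307/32, |O|=307/32
final tree: (((E:-79/16,Z:191/16):117/16,((F:9/8,G:87/8):77/12,X:-71/12):261/16):307/32,O:307/32)
total length: 997/16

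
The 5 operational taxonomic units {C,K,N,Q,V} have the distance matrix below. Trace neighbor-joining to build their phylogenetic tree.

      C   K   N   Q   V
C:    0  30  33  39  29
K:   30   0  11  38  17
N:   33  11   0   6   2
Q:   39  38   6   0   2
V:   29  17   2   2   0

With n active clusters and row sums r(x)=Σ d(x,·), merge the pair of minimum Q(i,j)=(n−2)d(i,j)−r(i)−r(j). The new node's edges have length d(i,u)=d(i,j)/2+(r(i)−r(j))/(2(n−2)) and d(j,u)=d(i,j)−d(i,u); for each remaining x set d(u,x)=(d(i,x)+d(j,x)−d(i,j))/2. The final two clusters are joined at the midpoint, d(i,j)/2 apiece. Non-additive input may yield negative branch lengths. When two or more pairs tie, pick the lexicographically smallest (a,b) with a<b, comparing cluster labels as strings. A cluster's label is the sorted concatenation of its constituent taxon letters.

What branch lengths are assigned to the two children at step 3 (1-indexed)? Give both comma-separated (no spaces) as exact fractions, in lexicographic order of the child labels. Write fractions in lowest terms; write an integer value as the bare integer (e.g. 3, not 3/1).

43/8,47/8

step 1: merge (C,K) at d=30, Q=-137; branch lengths C→125/6, K→55/6; new cluster CK
  updated: d(CK,N)=7, d(CK,Q)=47/2, d(CK,V)=8
step 2: merge (CK,N) at d=7, Q=-79/2; branch lengths CK→75/8, N→-19/8; new cluster CKN
  updated: d(CKN,Q)=45/4, d(CKN,V)=3/2
step 3: merge (CKN,Q) at d=45/4, Q=-59/4; branch lengths CKN→43/8, Q→47/8; new cluster CKNQ
  updated: d(CKNQ,V)=-31/8
step 4: merge (CKNQ,V) at d=-31/8; branch lengths CKNQ→-31/16, V→-31/16; new cluster CKNQV
final tree: ((((C:125/6,K:55/6):75/8,N:-19/8):43/8,Q:47/8):-31/16,V:-31/16)
total length: 355/8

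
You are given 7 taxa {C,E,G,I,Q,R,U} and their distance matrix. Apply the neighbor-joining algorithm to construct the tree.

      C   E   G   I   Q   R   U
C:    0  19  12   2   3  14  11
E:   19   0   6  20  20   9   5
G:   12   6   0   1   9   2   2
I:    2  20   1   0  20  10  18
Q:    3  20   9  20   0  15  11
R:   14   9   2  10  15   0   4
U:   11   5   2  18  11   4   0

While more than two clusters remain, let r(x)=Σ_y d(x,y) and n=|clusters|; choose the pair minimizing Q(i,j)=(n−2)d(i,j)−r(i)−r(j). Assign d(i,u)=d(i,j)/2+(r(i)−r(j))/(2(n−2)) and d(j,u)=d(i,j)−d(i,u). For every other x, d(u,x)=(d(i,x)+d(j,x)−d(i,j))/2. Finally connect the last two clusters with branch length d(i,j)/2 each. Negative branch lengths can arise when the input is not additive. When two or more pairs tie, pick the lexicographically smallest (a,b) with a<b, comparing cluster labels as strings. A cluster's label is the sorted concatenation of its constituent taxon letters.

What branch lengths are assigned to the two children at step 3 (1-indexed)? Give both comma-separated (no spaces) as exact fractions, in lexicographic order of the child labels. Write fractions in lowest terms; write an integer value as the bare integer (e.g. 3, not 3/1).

83/24,-77/24

step 1: merge (C,Q) at d=3, Q=-124; branch lengths C→-1/5, Q→16/5; new cluster CQ
  updated: d(CQ,E)=18, d(CQ,G)=9, d(CQ,I)=19/2, d(CQ,R)=13, d(CQ,U)=19/2
step 2: merge (CQ,I) at d=19/2, Q=-159/2; branch lengths CQ→77/16, I→75/16; new cluster CIQ
  updated: d(CIQ,E)=57/4, d(CIQ,G)=1/4, d(CIQ,R)=27/4, d(CIQ,U)=9
step 3: merge (CIQ,G) at d=1/4, Q=-159/4; branch lengths CIQ→83/24, G→-77/24; new cluster CGIQ
  updated: d(CGIQ,E)=10, d(CGIQ,R)=17/4, d(CGIQ,U)=43/8
step 4: merge (CGIQ,R) at d=17/4, Q=-227/8; branch lengths CGIQ→87/32, R→49/32; new cluster CGIQR
  updated: d(CGIQR,E)=59/8, d(CGIQR,U)=41/16
step 5: merge (CGIQR,E) at d=59/8, Q=-239/16; branch lengths CGIQR→79/32, E→157/32; new cluster CEGIQR
  updated: d(CEGIQR,U)=3/32
step 6: merge (CEGIQR,U) at d=3/32; branch lengths CEGIQR→3/64, U→3/64; new cluster CEGIQRU
final tree: ((((((C:-1/5,Q:16/5):77/16,I:75/16):83/24,G:-77/24):87/32,R:49/32):79/32,E:157/32):3/64,U:3/64)
total length: 783/32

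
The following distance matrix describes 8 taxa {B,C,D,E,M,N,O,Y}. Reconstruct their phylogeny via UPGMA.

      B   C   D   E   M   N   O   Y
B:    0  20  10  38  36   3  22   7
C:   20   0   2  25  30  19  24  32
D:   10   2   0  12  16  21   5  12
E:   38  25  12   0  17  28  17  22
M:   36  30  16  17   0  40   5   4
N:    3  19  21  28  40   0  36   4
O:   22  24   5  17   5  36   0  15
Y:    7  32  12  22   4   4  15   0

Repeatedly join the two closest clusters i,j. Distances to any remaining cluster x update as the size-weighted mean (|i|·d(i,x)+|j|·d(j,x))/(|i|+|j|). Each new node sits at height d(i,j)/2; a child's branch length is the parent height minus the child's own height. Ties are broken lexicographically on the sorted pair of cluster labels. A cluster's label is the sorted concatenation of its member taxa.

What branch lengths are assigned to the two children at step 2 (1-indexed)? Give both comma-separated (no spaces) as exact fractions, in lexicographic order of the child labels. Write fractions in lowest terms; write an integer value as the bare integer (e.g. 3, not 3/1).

step 1: merge (C,D) at d=2; branch lengths C→1, D→1; new cluster CD
  updated: d(B,CD)=15, d(CD,E)=37/2, d(CD,M)=23, d(CD,N)=20, d(CD,O)=29/2, d(CD,Y)=22
step 2: merge (B,N) at d=3; branch lengths B→3/2, N→3/2; new cluster BN
  updated: d(BN,CD)=35/2, d(BN,E)=33, d(BN,M)=38, d(BN,O)=29, d(BN,Y)=11/2
step 3: merge (M,Y) at d=4; branch lengths M→2, Y→2; new cluster MY
  updated: d(BN,MY)=87/4, d(CD,MY)=45/2, d(E,MY)=39/2, d(MY,O)=10
step 4: merge (MY,O) at d=10; branch lengths MY→3, O→5; new cluster MOY
  updated: d(BN,MOY)=145/6, d(CD,MOY)=119/6, d(E,MOY)=56/3
step 5: merge (BN,CD) at d=35/2; branch lengths BN→29/4, CD→31/4; new cluster BCDN
  updated: d(BCDN,E)=103/4, d(BCDN,MOY)=22
step 6: merge (E,MOY) at d=56/3; branch lengths E→28/3, MOY→13/3; new cluster EMOY
  updated: d(BCDN,EMOY)=367/16
step 7: merge (BCDN,EMOY) at d=367/16; branch lengths BCDN→87/32, EMOY→205/96; new cluster BCDEMNOY
final tree: (((B:3/2,N:3/2):29/4,(C:1,D:1):31/4):87/32,(E:28/3,((M:2,Y:2):3,O:5):13/3):205/96)
total length: 2425/48

3/2,3/2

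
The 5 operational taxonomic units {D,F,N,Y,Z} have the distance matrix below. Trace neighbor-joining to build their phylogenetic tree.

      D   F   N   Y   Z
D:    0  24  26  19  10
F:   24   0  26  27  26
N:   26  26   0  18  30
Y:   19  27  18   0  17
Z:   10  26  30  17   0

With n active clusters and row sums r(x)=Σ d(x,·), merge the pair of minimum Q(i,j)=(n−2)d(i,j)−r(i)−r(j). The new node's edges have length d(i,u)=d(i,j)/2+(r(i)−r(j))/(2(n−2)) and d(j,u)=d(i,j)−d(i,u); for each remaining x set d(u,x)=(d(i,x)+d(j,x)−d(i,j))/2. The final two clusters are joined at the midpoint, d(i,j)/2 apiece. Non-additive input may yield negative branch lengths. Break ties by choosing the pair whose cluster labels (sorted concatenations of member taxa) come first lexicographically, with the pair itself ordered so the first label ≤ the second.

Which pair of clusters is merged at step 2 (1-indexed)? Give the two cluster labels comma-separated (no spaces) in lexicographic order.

DZ,F

step 1: merge (D,Z) at d=10, Q=-132; branch lengths D→13/3, Z→17/3; new cluster DZ
  updated: d(DZ,F)=20, d(DZ,N)=23, d(DZ,Y)=13
step 2: merge (DZ,F) at d=20, Q=-89; branch lengths DZ→23/4, F→57/4; new cluster DFZ
  updated: d(DFZ,N)=29/2, d(DFZ,Y)=10
step 3: merge (DFZ,N) at d=29/2, Q=-85/2; branch lengths DFZ→13/4, N→45/4; new cluster DFNZ
  updated: d(DFNZ,Y)=27/4
step 4: merge (DFNZ,Y) at d=27/4; branch lengths DFNZ→27/8, Y→27/8; new cluster DFNYZ
final tree: ((((D:13/3,Z:17/3):23/4,F:57/4):13/4,N:45/4):27/8,Y:27/8)
total length: 205/4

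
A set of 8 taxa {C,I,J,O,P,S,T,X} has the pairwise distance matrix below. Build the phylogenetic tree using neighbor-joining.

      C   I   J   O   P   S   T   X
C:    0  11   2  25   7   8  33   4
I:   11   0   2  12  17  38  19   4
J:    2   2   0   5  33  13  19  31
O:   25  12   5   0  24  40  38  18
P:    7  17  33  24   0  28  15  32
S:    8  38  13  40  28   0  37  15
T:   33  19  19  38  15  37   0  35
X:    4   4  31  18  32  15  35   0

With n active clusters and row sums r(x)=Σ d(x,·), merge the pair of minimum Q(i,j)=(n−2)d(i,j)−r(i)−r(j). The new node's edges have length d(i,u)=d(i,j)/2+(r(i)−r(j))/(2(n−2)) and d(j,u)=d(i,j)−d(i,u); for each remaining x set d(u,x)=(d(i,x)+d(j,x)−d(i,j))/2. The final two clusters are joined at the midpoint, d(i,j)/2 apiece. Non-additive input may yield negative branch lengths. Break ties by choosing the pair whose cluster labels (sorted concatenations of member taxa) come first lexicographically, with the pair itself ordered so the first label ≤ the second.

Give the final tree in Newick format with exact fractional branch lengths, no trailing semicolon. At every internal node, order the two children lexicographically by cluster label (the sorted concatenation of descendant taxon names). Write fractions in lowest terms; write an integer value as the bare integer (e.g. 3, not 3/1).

(((C:-3,((I:3/4,(J:-27/10,O:77/10):15/4):43/12,(P:25/6,T:65/6):26/3):15/2):3/2,S:85/8):35/16,X:35/16)

step 1: merge (P,T) at d=15, Q=-262; branch lengths P→25/6, T→65/6; new cluster PT
  updated: d(C,PT)=25/2, d(I,PT)=21/2, d(J,PT)=37/2, d(O,PT)=47/2, d(PT,S)=25, d(PT,X)=26
step 2: merge (J,O) at d=5, Q=-170; branch lengths J→-27/10, O→77/10; new cluster JO
  updated: d(C,JO)=11, d(I,JO)=9/2, d(JO,PT)=37/2, d(JO,S)=24, d(JO,X)=22
step 3: merge (I,JO) at d=9/2, Q=-130; branch lengths I→3/4, JO→15/4; new cluster IJO
  updated: d(C,IJO)=35/4, d(IJO,PT)=49/4, d(IJO,S)=115/4, d(IJO,X)=43/4
step 4: merge (IJO,PT) at d=49/4, Q=-199/2; branch lengths IJO→43/12, PT→26/3; new cluster IJOPT
  updated: d(C,IJOPT)=9/2, d(IJOPT,S)=83/4, d(IJOPT,X)=49/4
step 5: merge (C,IJOPT) at d=9/2, Q=-45; branch lengths C→-3, IJOPT→15/2; new cluster CIJOPT
  updated: d(CIJOPT,S)=97/8, d(CIJOPT,X)=47/8
step 6: merge (CIJOPT,S) at d=97/8, Q=-33; branch lengths CIJOPT→3/2, S→85/8; new cluster CIJOPST
  updated: d(CIJOPST,X)=35/8
step 7: merge (CIJOPST,X) at d=35/8; branch lengths CIJOPST→35/16, X→35/16; new cluster CIJOPSTX
final tree: (((C:-3,((I:3/4,(J:-27/10,O:77/10):15/4):43/12,(P:25/6,T:65/6):26/3):15/2):3/2,S:85/8):35/16,X:35/16)
total length: 231/4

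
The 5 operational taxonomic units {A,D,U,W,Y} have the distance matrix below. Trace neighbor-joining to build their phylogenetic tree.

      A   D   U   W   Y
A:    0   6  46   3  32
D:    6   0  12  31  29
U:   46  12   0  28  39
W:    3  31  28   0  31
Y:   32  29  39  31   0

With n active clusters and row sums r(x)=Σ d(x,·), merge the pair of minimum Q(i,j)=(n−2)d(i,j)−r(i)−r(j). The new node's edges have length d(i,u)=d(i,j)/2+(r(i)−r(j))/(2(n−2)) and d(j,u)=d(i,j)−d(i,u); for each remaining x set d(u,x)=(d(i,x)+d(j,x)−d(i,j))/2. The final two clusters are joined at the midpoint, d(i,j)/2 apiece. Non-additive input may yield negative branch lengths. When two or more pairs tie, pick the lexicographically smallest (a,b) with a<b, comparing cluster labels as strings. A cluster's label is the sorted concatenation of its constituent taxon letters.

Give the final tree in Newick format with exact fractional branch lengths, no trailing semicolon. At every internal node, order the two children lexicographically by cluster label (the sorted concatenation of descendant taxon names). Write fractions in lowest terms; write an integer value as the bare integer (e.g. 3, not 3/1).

iteration 1: select A,W (d=3, Q=-171); attach at lengths (1/2, 5/2); label the merged cluster AW
  updated: d(AW,D)=17, d(AW,U)=71/2, d(AW,Y)=30
iteration 2: select AW,Y (d=30, Q=-241/2); attach at lengths (89/8, 151/8); label the merged cluster AWY
  updated: d(AWY,D)=8, d(AWY,U)=89/4
iteration 3: select AWY,D (d=8, Q=-169/4); attach at lengths (73/8, -9/8); label the merged cluster ADWY
  updated: d(ADWY,U)=105/8
iteration 4: select ADWY,U (d=105/8); attach at lengths (105/16, 105/16); label the merged cluster ADUWY
final tree: ((((A:1/2,W:5/2):89/8,Y:151/8):73/8,D:-9/8):105/16,U:105/16)
total length: 433/8

((((A:1/2,W:5/2):89/8,Y:151/8):73/8,D:-9/8):105/16,U:105/16)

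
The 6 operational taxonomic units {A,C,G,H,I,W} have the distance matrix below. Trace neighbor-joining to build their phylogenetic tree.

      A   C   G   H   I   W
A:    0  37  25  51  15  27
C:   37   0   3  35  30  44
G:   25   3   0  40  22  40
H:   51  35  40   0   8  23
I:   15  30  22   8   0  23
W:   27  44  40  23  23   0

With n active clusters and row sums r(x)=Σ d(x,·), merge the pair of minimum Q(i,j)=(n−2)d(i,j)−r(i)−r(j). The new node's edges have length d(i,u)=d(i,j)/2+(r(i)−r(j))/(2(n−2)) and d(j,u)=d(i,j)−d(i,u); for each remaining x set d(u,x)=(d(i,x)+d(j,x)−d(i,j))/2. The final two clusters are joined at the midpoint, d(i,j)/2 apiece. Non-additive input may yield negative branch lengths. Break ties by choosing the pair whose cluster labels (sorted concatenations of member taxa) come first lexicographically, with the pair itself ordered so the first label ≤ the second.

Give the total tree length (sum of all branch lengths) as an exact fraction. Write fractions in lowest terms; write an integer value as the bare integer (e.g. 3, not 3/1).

1. join C+G (d=3, Q=-267) ⇒ CG; edges |C|=31/8, |G|=-7/8
  updated: d(A,CG)=59/2, d(CG,H)=36, d(CG,I)=49/2, d(CG,W)=81/2
2. join A+CG (d=59/2, Q=-329/2) ⇒ ACG; edges |A|=161/12, |CG|=193/12
  updated: d(ACG,H)=115/4, d(ACG,I)=5, d(ACG,W)=19
3. join ACG+W (d=19, Q=-319/4) ⇒ ACGW; edges |ACG|=103/16, |W|=201/16
  updated: d(ACGW,H)=131/8, d(ACGW,I)=9/2
4. join ACGW+H (d=131/8, Q=-231/8) ⇒ ACGHW; edges |ACGW|=103/16, |H|=159/16
  updated: d(ACGHW,I)=-31/16
5. join ACGHW+I (d=-31/16) ⇒ ACGHIW; edges |ACGHW|=-31/32, |I|=-31/32
final tree: ((((A:161/12,(C:31/8,G:-7/8):193/12):103/16,W:201/16):103/16,H:159/16):-31/32,I:-31/32)
total length: 1055/16

1055/16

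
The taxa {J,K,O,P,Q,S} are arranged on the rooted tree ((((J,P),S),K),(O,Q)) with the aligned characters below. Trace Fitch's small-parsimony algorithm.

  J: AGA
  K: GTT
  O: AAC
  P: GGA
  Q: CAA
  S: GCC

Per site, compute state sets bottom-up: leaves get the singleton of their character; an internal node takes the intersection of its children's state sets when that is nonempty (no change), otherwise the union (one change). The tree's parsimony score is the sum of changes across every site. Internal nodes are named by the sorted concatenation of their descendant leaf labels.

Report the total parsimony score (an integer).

JP@0: {A} ∪ {G} = {A,G} (union, +1)
JPS@0: {A,G} ∩ {G} = {G} (intersection, +0)
JKPS@0: {G} ∩ {G} = {G} (intersection, +0)
OQ@0: {A} ∪ {C} = {A,C} (union, +1)
JKOPQS@0: {G} ∪ {A,C} = {A,C,G} (union, +1)
JP@1: {G} ∩ {G} = {G} (intersection, +0)
JPS@1: {G} ∪ {C} = {C,G} (union, +1)
JKPS@1: {C,G} ∪ {T} = {C,G,T} (union, +1)
OQ@1: {A} ∩ {A} = {A} (intersection, +0)
JKOPQS@1: {C,G,T} ∪ {A} = {A,C,G,T} (union, +1)
JP@2: {A} ∩ {A} = {A} (intersection, +0)
JPS@2: {A} ∪ {C} = {A,C} (union, +1)
JKPS@2: {A,C} ∪ {T} = {A,C,T} (union, +1)
OQ@2: {C} ∪ {A} = {A,C} (union, +1)
JKOPQS@2: {A,C,T} ∩ {A,C} = {A,C} (intersection, +0)
per-site changes: [3, 3, 3]; total = 9

9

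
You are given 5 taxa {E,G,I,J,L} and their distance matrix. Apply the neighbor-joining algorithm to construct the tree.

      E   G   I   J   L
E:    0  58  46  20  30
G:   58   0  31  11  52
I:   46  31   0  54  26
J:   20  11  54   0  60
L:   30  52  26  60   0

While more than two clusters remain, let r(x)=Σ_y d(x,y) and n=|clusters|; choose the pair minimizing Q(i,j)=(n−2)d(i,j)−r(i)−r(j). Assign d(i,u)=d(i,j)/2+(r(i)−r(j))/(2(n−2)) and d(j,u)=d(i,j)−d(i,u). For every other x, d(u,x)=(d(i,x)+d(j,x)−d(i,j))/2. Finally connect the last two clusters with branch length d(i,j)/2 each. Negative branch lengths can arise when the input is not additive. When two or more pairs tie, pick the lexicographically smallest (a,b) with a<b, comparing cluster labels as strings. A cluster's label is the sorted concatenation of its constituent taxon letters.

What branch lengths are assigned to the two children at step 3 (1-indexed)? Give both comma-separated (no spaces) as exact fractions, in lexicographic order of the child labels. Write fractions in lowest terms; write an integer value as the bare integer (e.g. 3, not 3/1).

89/8,109/8

iteration 1: select G,J (d=11, Q=-264); attach at lengths (20/3, 13/3); label the merged cluster GJ
  updated: d(E,GJ)=67/2, d(GJ,I)=37, d(GJ,L)=101/2
iteration 2: select E,GJ (d=67/2, Q=-327/2); attach at lengths (111/8, 157/8); label the merged cluster EGJ
  updated: d(EGJ,I)=99/4, d(EGJ,L)=47/2
iteration 3: select EGJ,I (d=99/4, Q=-297/4); attach at lengths (89/8, 109/8); label the merged cluster EGIJ
  updated: d(EGIJ,L)=99/8
iteration 4: select EGIJ,L (d=99/8); attach at lengths (99/16, 99/16); label the merged cluster EGIJL
final tree: (((E:111/8,(G:20/3,J:13/3):157/8):89/8,I:109/8):99/16,L:99/16)
total length: 653/8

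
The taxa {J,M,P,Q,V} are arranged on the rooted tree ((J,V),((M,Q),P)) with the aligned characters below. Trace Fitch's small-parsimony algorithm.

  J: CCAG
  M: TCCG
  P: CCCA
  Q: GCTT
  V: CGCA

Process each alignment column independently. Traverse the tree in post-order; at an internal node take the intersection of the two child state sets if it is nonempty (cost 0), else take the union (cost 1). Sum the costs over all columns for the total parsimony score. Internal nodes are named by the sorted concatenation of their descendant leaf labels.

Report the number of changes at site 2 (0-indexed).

2

JV@0: {C} ∩ {C} = {C} (intersection, +0)
MQ@0: {T} ∪ {G} = {G,T} (union, +1)
MPQ@0: {G,T} ∪ {C} = {C,G,T} (union, +1)
JMPQV@0: {C} ∩ {C,G,T} = {C} (intersection, +0)
JV@1: {C} ∪ {G} = {C,G} (union, +1)
MQ@1: {C} ∩ {C} = {C} (intersection, +0)
MPQ@1: {C} ∩ {C} = {C} (intersection, +0)
JMPQV@1: {C,G} ∩ {C} = {C} (intersection, +0)
JV@2: {A} ∪ {C} = {A,C} (union, +1)
MQ@2: {C} ∪ {T} = {C,T} (union, +1)
MPQ@2: {C,T} ∩ {C} = {C} (intersection, +0)
JMPQV@2: {A,C} ∩ {C} = {C} (intersection, +0)
JV@3: {G} ∪ {A} = {A,G} (union, +1)
MQ@3: {G} ∪ {T} = {G,T} (union, +1)
MPQ@3: {G,T} ∪ {A} = {A,G,T} (union, +1)
JMPQV@3: {A,G} ∩ {A,G,T} = {A,G} (intersection, +0)
per-site changes: [2, 1, 2, 3]; total = 8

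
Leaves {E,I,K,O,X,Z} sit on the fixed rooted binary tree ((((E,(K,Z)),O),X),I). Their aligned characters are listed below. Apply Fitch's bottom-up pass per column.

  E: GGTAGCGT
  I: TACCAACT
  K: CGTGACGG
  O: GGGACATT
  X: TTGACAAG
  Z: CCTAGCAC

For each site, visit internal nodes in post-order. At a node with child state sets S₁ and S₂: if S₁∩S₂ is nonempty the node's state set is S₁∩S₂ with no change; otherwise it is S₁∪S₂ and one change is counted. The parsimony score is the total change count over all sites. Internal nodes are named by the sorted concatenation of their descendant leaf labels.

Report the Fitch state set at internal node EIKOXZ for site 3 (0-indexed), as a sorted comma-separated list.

A,C

site 0, node KZ: K={C} ∩ Z={C} → {C} (+0)
site 0, node EKZ: E={G} ∪ KZ={C} → {C,G} (+1)
site 0, node EKOZ: EKZ={C,G} ∩ O={G} → {G} (+0)
site 0, node EKOXZ: EKOZ={G} ∪ X={T} → {G,T} (+1)
site 0, node EIKOXZ: EKOXZ={G,T} ∩ I={T} → {T} (+0)
site 1, node KZ: K={G} ∪ Z={C} → {C,G} (+1)
site 1, node EKZ: E={G} ∩ KZ={C,G} → {G} (+0)
site 1, node EKOZ: EKZ={G} ∩ O={G} → {G} (+0)
site 1, node EKOXZ: EKOZ={G} ∪ X={T} → {G,T} (+1)
site 1, node EIKOXZ: EKOXZ={G,T} ∪ I={A} → {A,G,T} (+1)
site 2, node KZ: K={T} ∩ Z={T} → {T} (+0)
site 2, node EKZ: E={T} ∩ KZ={T} → {T} (+0)
site 2, node EKOZ: EKZ={T} ∪ O={G} → {G,T} (+1)
site 2, node EKOXZ: EKOZ={G,T} ∩ X={G} → {G} (+0)
site 2, node EIKOXZ: EKOXZ={G} ∪ I={C} → {C,G} (+1)
site 3, node KZ: K={G} ∪ Z={A} → {A,G} (+1)
site 3, node EKZ: E={A} ∩ KZ={A,G} → {A} (+0)
site 3, node EKOZ: EKZ={A} ∩ O={A} → {A} (+0)
site 3, node EKOXZ: EKOZ={A} ∩ X={A} → {A} (+0)
site 3, node EIKOXZ: EKOXZ={A} ∪ I={C} → {A,C} (+1)
site 4, node KZ: K={A} ∪ Z={G} → {A,G} (+1)
site 4, node EKZ: E={G} ∩ KZ={A,G} → {G} (+0)
site 4, node EKOZ: EKZ={G} ∪ O={C} → {C,G} (+1)
site 4, node EKOXZ: EKOZ={C,G} ∩ X={C} → {C} (+0)
site 4, node EIKOXZ: EKOXZ={C} ∪ I={A} → {A,C} (+1)
site 5, node KZ: K={C} ∩ Z={C} → {C} (+0)
site 5, node EKZ: E={C} ∩ KZ={C} → {C} (+0)
site 5, node EKOZ: EKZ={C} ∪ O={A} → {A,C} (+1)
site 5, node EKOXZ: EKOZ={A,C} ∩ X={A} → {A} (+0)
site 5, node EIKOXZ: EKOXZ={A} ∩ I={A} → {A} (+0)
site 6, node KZ: K={G} ∪ Z={A} → {A,G} (+1)
site 6, node EKZ: E={G} ∩ KZ={A,G} → {G} (+0)
site 6, node EKOZ: EKZ={G} ∪ O={T} → {G,T} (+1)
site 6, node EKOXZ: EKOZ={G,T} ∪ X={A} → {A,G,T} (+1)
site 6, node EIKOXZ: EKOXZ={A,G,T} ∪ I={C} → {A,C,G,T} (+1)
site 7, node KZ: K={G} ∪ Z={C} → {C,G} (+1)
site 7, node EKZ: E={T} ∪ KZ={C,G} → {C,G,T} (+1)
site 7, node EKOZ: EKZ={C,G,T} ∩ O={T} → {T} (+0)
site 7, node EKOXZ: EKOZ={T} ∪ X={G} → {G,T} (+1)
site 7, node EIKOXZ: EKOXZ={G,T} ∩ I={T} → {T} (+0)
per-site changes: [2, 3, 2, 2, 3, 1, 4, 3]; total = 20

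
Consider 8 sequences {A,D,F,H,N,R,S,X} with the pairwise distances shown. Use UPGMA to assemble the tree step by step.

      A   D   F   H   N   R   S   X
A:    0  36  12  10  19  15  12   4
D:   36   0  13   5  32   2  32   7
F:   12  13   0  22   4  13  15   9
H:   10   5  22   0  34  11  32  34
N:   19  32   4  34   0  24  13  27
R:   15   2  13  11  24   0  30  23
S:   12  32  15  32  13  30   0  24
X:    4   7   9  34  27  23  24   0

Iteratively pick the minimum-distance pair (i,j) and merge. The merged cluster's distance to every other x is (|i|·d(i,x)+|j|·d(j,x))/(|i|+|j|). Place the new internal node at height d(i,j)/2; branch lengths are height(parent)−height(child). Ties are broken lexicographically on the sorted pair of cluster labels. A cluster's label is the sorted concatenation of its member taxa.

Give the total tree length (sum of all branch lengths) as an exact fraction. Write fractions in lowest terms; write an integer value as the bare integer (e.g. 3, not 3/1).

step 1: merge (D,R) at d=2; branch lengths D→1, R→1; new cluster DR
  updated: d(A,DR)=51/2, d(DR,F)=13, d(DR,H)=8, d(DR,N)=28, d(DR,S)=31, d(DR,X)=15
step 2: merge (A,X) at d=4; branch lengths A→2, X→2; new cluster AX
  updated: d(AX,DR)=81/4, d(AX,F)=21/2, d(AX,H)=22, d(AX,N)=23, d(AX,S)=18
step 3: merge (F,N) at d=4; branch lengths F→2, N→2; new cluster FN
  updated: d(AX,FN)=67/4, d(DR,FN)=41/2, d(FN,H)=28, d(FN,S)=14
step 4: merge (DR,H) at d=8; branch lengths DR→3, H→4; new cluster DHR
  updated: d(AX,DHR)=125/6, d(DHR,FN)=23, d(DHR,S)=94/3
step 5: merge (FN,S) at d=14; branch lengths FN→5, S→7; new cluster FNS
  updated: d(AX,FNS)=103/6, d(DHR,FNS)=232/9
step 6: merge (AX,FNS) at d=103/6; branch lengths AX→79/12, FNS→19/12; new cluster AFNSX
  updated: d(AFNSX,DHR)=119/5
step 7: merge (AFNSX,DHR) at d=119/5; branch lengths AFNSX→199/60, DHR→79/10; new cluster ADFHNRSX
final tree: (((A:2,X:2):79/12,((F:2,N:2):5,S:7):19/12):199/60,((D:1,R:1):3,H:4):79/10)
total length: 2903/60

2903/60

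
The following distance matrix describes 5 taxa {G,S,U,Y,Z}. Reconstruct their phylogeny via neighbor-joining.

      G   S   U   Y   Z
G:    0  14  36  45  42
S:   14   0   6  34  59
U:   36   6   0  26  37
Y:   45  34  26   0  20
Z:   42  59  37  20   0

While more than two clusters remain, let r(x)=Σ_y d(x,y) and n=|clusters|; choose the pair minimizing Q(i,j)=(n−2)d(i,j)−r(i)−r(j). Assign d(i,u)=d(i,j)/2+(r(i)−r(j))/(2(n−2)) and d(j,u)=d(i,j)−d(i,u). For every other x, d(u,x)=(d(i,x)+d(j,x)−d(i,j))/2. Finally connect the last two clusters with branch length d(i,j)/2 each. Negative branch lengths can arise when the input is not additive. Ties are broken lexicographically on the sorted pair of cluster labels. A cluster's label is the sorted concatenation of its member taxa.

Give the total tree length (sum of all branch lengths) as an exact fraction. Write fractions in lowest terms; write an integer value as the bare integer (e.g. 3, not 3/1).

263/4

iteration 1: select Y,Z (d=20, Q=-223); attach at lengths (9/2, 31/2); label the merged cluster YZ
  updated: d(G,YZ)=67/2, d(S,YZ)=73/2, d(U,YZ)=43/2
iteration 2: select G,S (d=14, Q=-112); attach at lengths (55/4, 1/4); label the merged cluster GS
  updated: d(GS,U)=14, d(GS,YZ)=28
iteration 3: select GS,U (d=14, Q=-127/2); attach at lengths (41/4, 15/4); label the merged cluster GSU
  updated: d(GSU,YZ)=71/4
iteration 4: select GSU,YZ (d=71/4); attach at lengths (71/8, 71/8); label the merged cluster GSUYZ
final tree: (((G:55/4,S:1/4):41/4,U:15/4):71/8,(Y:9/2,Z:31/2):71/8)
total length: 263/4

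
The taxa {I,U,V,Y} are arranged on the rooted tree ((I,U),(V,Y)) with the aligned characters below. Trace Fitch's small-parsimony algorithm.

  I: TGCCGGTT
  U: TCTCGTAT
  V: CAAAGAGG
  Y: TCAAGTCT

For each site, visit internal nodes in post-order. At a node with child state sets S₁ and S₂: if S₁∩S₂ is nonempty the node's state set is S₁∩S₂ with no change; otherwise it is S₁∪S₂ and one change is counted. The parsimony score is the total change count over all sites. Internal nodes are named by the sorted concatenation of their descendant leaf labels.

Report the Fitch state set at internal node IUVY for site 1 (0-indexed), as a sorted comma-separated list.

C

[col 0] IU: children I:{T}, U:{T} ∩→ {T}; cost 0
[col 0] VY: children V:{C}, Y:{T} ∪→ {C,T}; cost 1
[col 0] IUVY: children IU:{T}, VY:{C,T} ∩→ {T}; cost 0
[col 1] IU: children I:{G}, U:{C} ∪→ {C,G}; cost 1
[col 1] VY: children V:{A}, Y:{C} ∪→ {A,C}; cost 1
[col 1] IUVY: children IU:{C,G}, VY:{A,C} ∩→ {C}; cost 0
[col 2] IU: children I:{C}, U:{T} ∪→ {C,T}; cost 1
[col 2] VY: children V:{A}, Y:{A} ∩→ {A}; cost 0
[col 2] IUVY: children IU:{C,T}, VY:{A} ∪→ {A,C,T}; cost 1
[col 3] IU: children I:{C}, U:{C} ∩→ {C}; cost 0
[col 3] VY: children V:{A}, Y:{A} ∩→ {A}; cost 0
[col 3] IUVY: children IU:{C}, VY:{A} ∪→ {A,C}; cost 1
[col 4] IU: children I:{G}, U:{G} ∩→ {G}; cost 0
[col 4] VY: children V:{G}, Y:{G} ∩→ {G}; cost 0
[col 4] IUVY: children IU:{G}, VY:{G} ∩→ {G}; cost 0
[col 5] IU: children I:{G}, U:{T} ∪→ {G,T}; cost 1
[col 5] VY: children V:{A}, Y:{T} ∪→ {A,T}; cost 1
[col 5] IUVY: children IU:{G,T}, VY:{A,T} ∩→ {T}; cost 0
[col 6] IU: children I:{T}, U:{A} ∪→ {A,T}; cost 1
[col 6] VY: children V:{G}, Y:{C} ∪→ {C,G}; cost 1
[col 6] IUVY: children IU:{A,T}, VY:{C,G} ∪→ {A,C,G,T}; cost 1
[col 7] IU: children I:{T}, U:{T} ∩→ {T}; cost 0
[col 7] VY: children V:{G}, Y:{T} ∪→ {G,T}; cost 1
[col 7] IUVY: children IU:{T}, VY:{G,T} ∩→ {T}; cost 0
per-site changes: [1, 2, 2, 1, 0, 2, 3, 1]; total = 12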